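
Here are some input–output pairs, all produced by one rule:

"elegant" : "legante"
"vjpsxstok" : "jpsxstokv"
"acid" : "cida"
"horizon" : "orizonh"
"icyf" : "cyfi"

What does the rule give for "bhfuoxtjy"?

hfuoxtjyb

The transformation: move the first character to the end.
So "bhfuoxtjy" becomes "hfuoxtjyb".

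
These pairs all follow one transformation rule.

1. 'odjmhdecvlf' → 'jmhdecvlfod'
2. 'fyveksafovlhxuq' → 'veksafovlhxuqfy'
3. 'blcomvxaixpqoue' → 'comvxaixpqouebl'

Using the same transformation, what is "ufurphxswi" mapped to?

What's happening: move the first 2 characters to the end (rotate left by 2).
Applying that to "ufurphxswi" gives "urphxswiuf".

urphxswiuf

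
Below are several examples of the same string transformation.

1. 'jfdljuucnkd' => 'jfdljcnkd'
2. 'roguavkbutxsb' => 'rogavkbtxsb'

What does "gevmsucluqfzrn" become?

gevmsclqfzrn

The transformation: remove every "u".
Doing the same to "gevmsucluqfzrn": "gevmsclqfzrn".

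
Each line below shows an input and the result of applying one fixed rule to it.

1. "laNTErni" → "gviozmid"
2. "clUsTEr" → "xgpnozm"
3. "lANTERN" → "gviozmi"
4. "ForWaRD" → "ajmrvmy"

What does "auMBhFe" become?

vphwcaz

Looking at the pairs, the operation is to shift every letter 5 places backward in the alphabet (wrapping around), then convert every letter to lowercase.
Applying both steps to "auMBhFe": "vpHWcAz", then "vphwcaz".
(Check on "lANTERN": → "gVIOZMI" → "gviozmi" ✓)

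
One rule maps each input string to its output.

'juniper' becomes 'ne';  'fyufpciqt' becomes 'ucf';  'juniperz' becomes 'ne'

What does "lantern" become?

Rule — swap the first and last characters, then keep one character in every 3, starting at position 3 (positions 3rd, 6th, 9th, ...).
Working it through for "lantern": intermediate "nanterl", final "nr".

nr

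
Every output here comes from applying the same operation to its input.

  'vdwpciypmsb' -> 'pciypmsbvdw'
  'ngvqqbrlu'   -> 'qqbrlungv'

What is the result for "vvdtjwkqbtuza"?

The pattern: move the first 3 characters to the end (rotate left by 3).
On "vvdtjwkqbtuza" that produces "tjwkqbtuzavvd".

tjwkqbtuzavvd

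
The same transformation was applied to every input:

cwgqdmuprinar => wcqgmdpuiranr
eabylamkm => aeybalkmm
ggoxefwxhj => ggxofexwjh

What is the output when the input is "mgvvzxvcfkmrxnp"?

The rule is to swap each adjacent pair of characters (1↔2, 3↔4, ...).
So "mgvvzxvcfkmrxnp" becomes "gmvvxzcvkfrmnxp".

gmvvxzcvkfrmnxp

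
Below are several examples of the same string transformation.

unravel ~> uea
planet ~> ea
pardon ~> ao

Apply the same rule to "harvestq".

ae

The pattern: take characters alternately from the front and the back (1st, last, 2nd, 2nd-last, ...), then keep only the vowels.
Applying both steps to "harvestq": "hqatrsve", then "ae".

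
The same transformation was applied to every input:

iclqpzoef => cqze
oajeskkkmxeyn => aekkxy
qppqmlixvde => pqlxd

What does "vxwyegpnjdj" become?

What's happening: keep every other character starting from the second (positions 2nd, 4th, 6th, ...).
Applying that to "vxwyegpnjdj" gives "xygnd".

xygnd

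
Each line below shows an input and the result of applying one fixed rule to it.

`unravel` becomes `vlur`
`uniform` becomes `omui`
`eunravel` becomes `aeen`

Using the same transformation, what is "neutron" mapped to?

Rule — keep every other character starting from the first (positions 1st, 3rd, 5th, ...), then move the last 2 characters to the front (rotate right by 2).
On "neutron": the first step gives "nurn", and the second then gives "rnnu".
(Check on "unravel": → "urvl" → "vlur" ✓)

rnnu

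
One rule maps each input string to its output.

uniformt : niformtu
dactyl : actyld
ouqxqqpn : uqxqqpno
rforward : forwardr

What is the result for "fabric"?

The pattern: move the first character to the end.
Applying that to "fabric" gives "abricf".

abricf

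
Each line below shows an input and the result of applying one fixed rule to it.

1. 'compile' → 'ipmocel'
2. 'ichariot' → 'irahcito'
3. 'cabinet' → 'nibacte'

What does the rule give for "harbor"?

The transformation: move the last 2 characters to the front (rotate right by 2), then reverse the string.
Working it through for "harbor": intermediate "orharb", final "brahro".

brahro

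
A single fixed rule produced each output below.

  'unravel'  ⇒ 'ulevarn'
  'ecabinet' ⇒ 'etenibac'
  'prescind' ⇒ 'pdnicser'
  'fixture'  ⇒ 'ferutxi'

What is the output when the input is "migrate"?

metargi

Each output is the input with this applied: move the first character to the end, then reverse the string.
For "migrate", step one produces "igratem"; step two turns that into "metargi".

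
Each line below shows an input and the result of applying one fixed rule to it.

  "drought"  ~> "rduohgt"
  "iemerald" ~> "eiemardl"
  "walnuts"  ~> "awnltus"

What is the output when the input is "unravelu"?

Looking at the pairs, the operation is to swap each adjacent pair of characters (1↔2, 3↔4, ...).
So "unravelu" becomes "nuarevul".

nuarevul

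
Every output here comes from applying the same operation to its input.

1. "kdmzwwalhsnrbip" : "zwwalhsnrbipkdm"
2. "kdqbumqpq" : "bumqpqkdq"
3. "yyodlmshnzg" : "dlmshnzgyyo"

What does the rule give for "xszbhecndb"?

The transformation: move the first 3 characters to the end (rotate left by 3).
For "xszbhecndb" the result is "bhecndbxsz".

bhecndbxsz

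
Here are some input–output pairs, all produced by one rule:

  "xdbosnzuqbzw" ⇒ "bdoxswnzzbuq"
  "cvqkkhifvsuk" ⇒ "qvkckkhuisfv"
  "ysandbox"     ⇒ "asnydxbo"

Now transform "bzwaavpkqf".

Looking at the pairs, the operation is to move the first 2 characters to the end (rotate left by 2), then take characters alternately from the front and the back (1st, last, 2nd, 2nd-last, ...).
On "bzwaavpkqf": the first step gives "waavpkqfbz", and the second then gives "wzabafvqpk".
(Check on "ysandbox": → "andboxys" → "asnydxbo" ✓)

wzabafvqpk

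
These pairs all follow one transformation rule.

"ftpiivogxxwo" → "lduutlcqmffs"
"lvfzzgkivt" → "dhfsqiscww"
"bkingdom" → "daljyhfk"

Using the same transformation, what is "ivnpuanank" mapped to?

Looking at the pairs, the operation is to swap the front and back halves of the string, then shift every letter 3 places backward in the alphabet (wrapping around).
Applying both steps to "ivnpuanank": "anankivnpu", then "xkxkhfskmr".
(Check on "lvfzzgkivt": → "gkivtlvfzz" → "dhfsqiscww" ✓)

xkxkhfskmr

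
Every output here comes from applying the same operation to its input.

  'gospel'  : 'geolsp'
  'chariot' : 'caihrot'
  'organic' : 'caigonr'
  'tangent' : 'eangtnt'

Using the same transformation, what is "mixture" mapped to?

The rule is to sort the characters into alphabetical order, then swap each adjacent pair of characters (1↔2, 3↔4, ...).
"mixture" → "eimrtux" → "iermutx".

iermutx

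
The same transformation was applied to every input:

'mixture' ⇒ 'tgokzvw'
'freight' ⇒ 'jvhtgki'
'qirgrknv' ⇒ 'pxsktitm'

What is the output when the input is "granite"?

The rule is to move the last 2 characters to the front (rotate right by 2), then shift every letter 2 places forward in the alphabet (wrapping around).
Doing the same to "granite": "vgitcpk".

vgitcpk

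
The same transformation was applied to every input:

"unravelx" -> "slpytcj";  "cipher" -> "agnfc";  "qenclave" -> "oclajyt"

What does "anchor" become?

Rule — delete the last character, then shift every letter 2 places backward in the alphabet (wrapping around).
Working it through for "anchor": intermediate "ancho", final "ylafm".

ylafm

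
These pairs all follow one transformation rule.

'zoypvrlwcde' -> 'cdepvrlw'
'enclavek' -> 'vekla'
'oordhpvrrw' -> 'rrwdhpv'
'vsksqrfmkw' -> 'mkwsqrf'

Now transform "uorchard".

ardch

What's happening: delete the first 3 characters, then move the last 3 characters to the front (rotate right by 3).
For "uorchard", step one produces "chard"; step two turns that into "ardch".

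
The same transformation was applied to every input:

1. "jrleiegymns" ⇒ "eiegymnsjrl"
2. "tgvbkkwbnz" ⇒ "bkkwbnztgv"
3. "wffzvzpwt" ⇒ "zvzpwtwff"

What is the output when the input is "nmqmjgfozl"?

mjgfozlnmq

In each case the input is transformed by: move the first 3 characters to the end (rotate left by 3).
For "nmqmjgfozl" the result is "mjgfozlnmq".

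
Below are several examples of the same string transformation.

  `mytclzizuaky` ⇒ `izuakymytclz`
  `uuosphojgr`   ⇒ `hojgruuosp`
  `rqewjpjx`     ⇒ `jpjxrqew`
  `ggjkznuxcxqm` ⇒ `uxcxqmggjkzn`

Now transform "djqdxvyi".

In each case the input is transformed by: swap the front and back halves of the string.
Doing the same to "djqdxvyi": "xvyidjqd".

xvyidjqd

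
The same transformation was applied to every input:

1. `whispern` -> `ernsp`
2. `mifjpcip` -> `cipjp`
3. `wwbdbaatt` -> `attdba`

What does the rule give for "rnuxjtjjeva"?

In each case the input is transformed by: delete the first 3 characters, then move the last 3 characters to the front (rotate right by 3).
For "rnuxjtjjeva", step one produces "xjtjjeva"; step two turns that into "evaxjtjj".

evaxjtjj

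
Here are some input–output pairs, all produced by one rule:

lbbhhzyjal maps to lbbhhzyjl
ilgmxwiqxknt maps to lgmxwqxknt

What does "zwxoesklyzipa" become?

zwxsklyzp

The transformation: remove every vowel.
So "zwxoesklyzipa" becomes "zwxsklyzp".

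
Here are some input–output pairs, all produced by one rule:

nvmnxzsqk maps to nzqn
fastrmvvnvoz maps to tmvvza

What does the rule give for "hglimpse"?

ipeg

In each case the input is transformed by: move the first 2 characters to the end (rotate left by 2), then keep every other character starting from the second (positions 2nd, 4th, 6th, ...).
"hglimpse" → "limpsehg" → "ipeg".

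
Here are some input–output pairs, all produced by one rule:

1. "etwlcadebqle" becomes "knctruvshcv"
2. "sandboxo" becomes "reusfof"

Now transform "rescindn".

vjtzeue

Looking at the pairs, the operation is to delete the first character, then shift every letter 9 places backward in the alphabet (wrapping around).
On "rescindn": the first step gives "escindn", and the second then gives "vjtzeue".
(Check on "sandboxo": → "andboxo" → "reusfof" ✓)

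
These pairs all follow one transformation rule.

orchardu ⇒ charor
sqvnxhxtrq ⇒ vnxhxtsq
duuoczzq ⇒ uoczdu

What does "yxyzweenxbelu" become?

Each output is the input with this applied: delete the last 2 characters, then move the first 2 characters to the end (rotate left by 2).
Starting from "yxyzweenxbelu": after the first operation, "yxyzweenxbe"; after the second, "yzweenxbeyx".
(Check on "sqvnxhxtrq": → "sqvnxhxt" → "vnxhxtsq" ✓)

yzweenxbeyx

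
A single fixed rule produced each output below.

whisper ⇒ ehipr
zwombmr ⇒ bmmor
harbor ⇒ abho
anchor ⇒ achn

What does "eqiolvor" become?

eilooq

The rule is to sort the characters into alphabetical order, then delete the last 2 characters.
"eqiolvor" → "eilooqrv" → "eilooq".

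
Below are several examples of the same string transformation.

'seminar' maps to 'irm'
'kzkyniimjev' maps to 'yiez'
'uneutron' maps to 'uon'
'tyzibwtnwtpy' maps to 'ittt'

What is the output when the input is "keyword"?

wdy

The transformation: move the first 3 characters to the end (rotate left by 3), then keep one character in every 3, starting at position 1 (positions 1st, 4th, 7th, ...).
So "keyword" becomes "wdy".
(Check on "tyzibwtnwtpy": → "ibwtnwtpytyz" → "ittt" ✓)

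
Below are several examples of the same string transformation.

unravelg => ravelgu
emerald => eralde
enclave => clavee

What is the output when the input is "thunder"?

undert

The rule is to move the first character to the end, then delete the first character.
Doing the same to "thunder": "undert".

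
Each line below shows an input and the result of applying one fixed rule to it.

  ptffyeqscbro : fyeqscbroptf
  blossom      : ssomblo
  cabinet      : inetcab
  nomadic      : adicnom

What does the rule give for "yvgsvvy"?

Each output is the input with this applied: move the first 3 characters to the end (rotate left by 3).
Doing the same to "yvgsvvy": "svvyyvg".

svvyyvg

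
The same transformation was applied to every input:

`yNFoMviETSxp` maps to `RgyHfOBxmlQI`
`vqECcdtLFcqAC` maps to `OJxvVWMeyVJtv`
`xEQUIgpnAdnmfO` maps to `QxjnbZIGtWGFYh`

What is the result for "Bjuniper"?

uCNGBIXK

The rule is to flip the case of every letter, then shift every letter 7 places backward in the alphabet (wrapping around).
On "Bjuniper": the first step gives "bJUNIPER", and the second then gives "uCNGBIXK".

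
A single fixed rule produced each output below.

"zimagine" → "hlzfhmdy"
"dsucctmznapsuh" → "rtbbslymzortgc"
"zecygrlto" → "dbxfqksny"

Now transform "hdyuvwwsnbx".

The pattern: move the first character to the end, then shift every letter 1 place backward in the alphabet (wrapping around).
"hdyuvwwsnbx" → "cxtuvvrmawg".
(Check on "zimagine": → "imaginez" → "hlzfhmdy" ✓)

cxtuvvrmawg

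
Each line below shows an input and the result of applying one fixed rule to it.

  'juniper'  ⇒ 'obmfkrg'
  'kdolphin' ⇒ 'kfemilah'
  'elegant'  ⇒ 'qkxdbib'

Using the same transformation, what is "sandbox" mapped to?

The transformation: reverse the string, then shift every letter 3 places backward in the alphabet (wrapping around).
On "sandbox" that produces "ulyakxp".

ulyakxp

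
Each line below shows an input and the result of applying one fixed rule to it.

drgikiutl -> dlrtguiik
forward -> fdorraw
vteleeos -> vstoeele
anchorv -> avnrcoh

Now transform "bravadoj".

bjroadva

Looking at the pairs, the operation is to take characters alternately from the front and the back (1st, last, 2nd, 2nd-last, ...).
For "bravadoj" the result is "bjroadva".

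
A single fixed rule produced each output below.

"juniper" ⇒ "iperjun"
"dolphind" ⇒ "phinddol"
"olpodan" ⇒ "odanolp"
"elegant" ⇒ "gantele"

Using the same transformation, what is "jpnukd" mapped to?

ukdjpn

Looking at the pairs, the operation is to move the first 3 characters to the end (rotate left by 3).
Applying that to "jpnukd" gives "ukdjpn".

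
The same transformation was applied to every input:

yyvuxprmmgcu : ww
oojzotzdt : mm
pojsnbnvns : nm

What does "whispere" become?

The transformation: shift every letter 2 places backward in the alphabet (wrapping around), then keep only the first 2 characters.
For "whispere", step one produces "ufgqncpc"; step two turns that into "uf".

uf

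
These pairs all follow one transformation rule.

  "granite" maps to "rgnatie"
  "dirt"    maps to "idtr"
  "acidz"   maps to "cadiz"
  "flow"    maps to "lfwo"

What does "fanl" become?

What's happening: swap each adjacent pair of characters (1↔2, 3↔4, ...).
"fanl" → "afln".

afln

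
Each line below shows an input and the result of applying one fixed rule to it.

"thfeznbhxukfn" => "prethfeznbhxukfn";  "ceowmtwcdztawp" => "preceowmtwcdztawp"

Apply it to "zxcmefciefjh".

prezxcmefciefjh

Rule — prepend "pre".
On "zxcmefciefjh" that produces "prezxcmefciefjh".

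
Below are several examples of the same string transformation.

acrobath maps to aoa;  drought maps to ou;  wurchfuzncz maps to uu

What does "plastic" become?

What's happening: keep only the vowels.
For "plastic" the result is "ai".

ai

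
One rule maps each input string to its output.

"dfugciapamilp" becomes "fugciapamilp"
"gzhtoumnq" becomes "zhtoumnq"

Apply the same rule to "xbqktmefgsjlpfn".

bqktmefgsjlpfn

What's happening: delete the first character.
On "xbqktmefgsjlpfn" that produces "bqktmefgsjlpfn".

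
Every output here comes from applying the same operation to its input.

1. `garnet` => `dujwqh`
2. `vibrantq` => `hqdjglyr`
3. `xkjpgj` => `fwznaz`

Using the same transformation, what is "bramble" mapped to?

crburhq

In each case the input is transformed by: move the first 3 characters to the end (rotate left by 3), then shift every letter 10 places backward in the alphabet (wrapping around).
"bramble" → "mblebra" → "crburhq".
(Check on "garnet": → "netgar" → "dujwqh" ✓)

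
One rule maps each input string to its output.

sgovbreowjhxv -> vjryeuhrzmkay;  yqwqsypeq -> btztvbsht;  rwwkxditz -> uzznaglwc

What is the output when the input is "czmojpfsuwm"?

fcprmsivxzp

Each output is the input with this applied: shift every letter 3 places forward in the alphabet (wrapping around).
For "czmojpfsuwm" the result is "fcprmsivxzp".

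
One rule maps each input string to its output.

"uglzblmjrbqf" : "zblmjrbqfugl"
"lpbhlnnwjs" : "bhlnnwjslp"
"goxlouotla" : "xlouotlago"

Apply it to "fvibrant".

Looking at the pairs, the operation is to swap the front and back halves of the string, then move the last 3 characters to the front (rotate right by 3).
On "fvibrant": the first step gives "rantfvib", and the second then gives "vibrantf".

vibrantf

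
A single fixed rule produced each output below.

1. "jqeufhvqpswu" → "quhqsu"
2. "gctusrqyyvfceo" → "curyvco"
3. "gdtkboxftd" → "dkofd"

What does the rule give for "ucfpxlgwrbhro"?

cplwbr

The transformation: keep every other character starting from the second (positions 2nd, 4th, 6th, ...).
So "ucfpxlgwrbhro" becomes "cplwbr".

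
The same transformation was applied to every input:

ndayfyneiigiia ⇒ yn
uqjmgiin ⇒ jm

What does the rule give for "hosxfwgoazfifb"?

The transformation: swap the front and back halves of the string, then keep only the last 2 characters.
Working it through for "hosxfwgoazfifb": intermediate "oazfifbhosxfwg", final "wg".

wg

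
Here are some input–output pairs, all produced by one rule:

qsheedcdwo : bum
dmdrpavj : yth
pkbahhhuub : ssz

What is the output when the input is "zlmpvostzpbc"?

nza

In each case the input is transformed by: shift every letter 2 places backward in the alphabet (wrapping around), then keep only the last 3 characters.
Starting from "zlmpvostzpbc": after the first operation, "xjkntmqrxnza"; after the second, "nza".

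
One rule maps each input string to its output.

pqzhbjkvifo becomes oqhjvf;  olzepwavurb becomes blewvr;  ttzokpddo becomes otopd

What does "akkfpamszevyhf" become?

Looking at the pairs, the operation is to move the last character to the front, then keep every other character starting from the first (positions 1st, 3rd, 5th, ...).
Starting from "akkfpamszevyhf": after the first operation, "fakkfpamszevyh"; after the second, "fkfasey".

fkfasey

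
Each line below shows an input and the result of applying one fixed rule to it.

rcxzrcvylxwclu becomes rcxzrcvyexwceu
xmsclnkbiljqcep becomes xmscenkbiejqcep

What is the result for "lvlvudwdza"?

The rule is to replace every "l" with "e".
On "lvlvudwdza" that produces "evevudwdza".

evevudwdza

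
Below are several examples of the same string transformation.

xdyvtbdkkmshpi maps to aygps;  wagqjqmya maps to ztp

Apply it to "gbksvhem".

jvh

The rule is to keep one character in every 3, starting at position 1 (positions 1st, 4th, 7th, ...), then shift every letter 3 places forward in the alphabet (wrapping around).
Applying both steps to "gbksvhem": "gse", then "jvh".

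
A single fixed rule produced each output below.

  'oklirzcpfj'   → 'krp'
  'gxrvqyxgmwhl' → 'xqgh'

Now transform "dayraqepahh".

aaph

Looking at the pairs, the operation is to keep one character in every 3, starting at position 2 (positions 2nd, 5th, 8th, ...).
Doing the same to "dayraqepahh": "aaph".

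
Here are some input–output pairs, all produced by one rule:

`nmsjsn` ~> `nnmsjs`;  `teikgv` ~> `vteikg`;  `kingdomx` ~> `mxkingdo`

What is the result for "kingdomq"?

Rule — swap the front and back halves of the string, then move the first 2 characters to the end (rotate left by 2).
For "kingdomq", step one produces "domqking"; step two turns that into "mqkingdo".

mqkingdo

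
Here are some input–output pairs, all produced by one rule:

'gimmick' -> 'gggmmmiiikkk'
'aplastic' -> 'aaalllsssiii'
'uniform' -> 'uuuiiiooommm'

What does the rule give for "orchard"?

ooocccaaaddd

In each case the input is transformed by: keep every other character starting from the first (positions 1st, 3rd, 5th, ...), then repeat every character 3 times.
For "orchard", step one produces "ocad"; step two turns that into "ooocccaaaddd".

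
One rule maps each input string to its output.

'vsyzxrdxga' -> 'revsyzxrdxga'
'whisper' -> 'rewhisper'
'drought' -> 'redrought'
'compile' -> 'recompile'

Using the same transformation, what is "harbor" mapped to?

In each case the input is transformed by: prepend "re".
So "harbor" becomes "reharbor".

reharbor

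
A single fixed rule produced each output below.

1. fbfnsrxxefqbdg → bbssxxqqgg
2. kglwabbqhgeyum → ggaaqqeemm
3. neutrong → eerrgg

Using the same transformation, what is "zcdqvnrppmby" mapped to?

The rule is to keep one character in every 3, starting at position 2 (positions 2nd, 5th, 8th, ...), then double every character.
Starting from "zcdqvnrppmby": after the first operation, "cvpb"; after the second, "ccvvppbb".

ccvvppbb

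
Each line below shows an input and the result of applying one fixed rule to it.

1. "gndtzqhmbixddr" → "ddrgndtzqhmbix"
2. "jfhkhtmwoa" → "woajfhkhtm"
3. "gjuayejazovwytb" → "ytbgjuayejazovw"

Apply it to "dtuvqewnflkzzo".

The pattern: move the last 3 characters to the front (rotate right by 3).
On "dtuvqewnflkzzo" that produces "zzodtuvqewnflk".

zzodtuvqewnflk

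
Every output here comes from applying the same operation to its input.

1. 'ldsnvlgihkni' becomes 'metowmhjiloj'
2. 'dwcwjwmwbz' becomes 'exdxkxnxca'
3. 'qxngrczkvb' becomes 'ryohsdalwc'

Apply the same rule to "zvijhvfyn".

awjkiwgzo

The rule is to shift every letter 1 place forward in the alphabet (wrapping around).
"zvijhvfyn" → "awjkiwgzo".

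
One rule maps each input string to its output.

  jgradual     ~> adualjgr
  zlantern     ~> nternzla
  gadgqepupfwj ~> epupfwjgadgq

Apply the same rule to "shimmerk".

mmerkshi

Each output is the input with this applied: move the last character to the front, then swap the front and back halves of the string.
Starting from "shimmerk": after the first operation, "kshimmer"; after the second, "mmerkshi".
(Check on "gadgqepupfwj": → "jgadgqepupfw" → "epupfwjgadgq" ✓)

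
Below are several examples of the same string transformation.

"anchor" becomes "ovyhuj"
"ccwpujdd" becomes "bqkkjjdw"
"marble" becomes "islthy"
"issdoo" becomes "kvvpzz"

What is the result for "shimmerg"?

tlynzopt

What's happening: shift every letter 7 places forward in the alphabet (wrapping around), then swap the front and back halves of the string.
Working it through for "shimmerg": intermediate "zopttlyn", final "tlynzopt".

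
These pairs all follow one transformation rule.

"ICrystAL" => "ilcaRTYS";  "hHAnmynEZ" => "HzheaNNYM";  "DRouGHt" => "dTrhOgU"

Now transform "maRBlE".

MeALrb

The rule is to take characters alternately from the front and the back (1st, last, 2nd, 2nd-last, ...), then flip the case of every letter.
Working it through for "maRBlE": intermediate "mEalRB", final "MeALrb".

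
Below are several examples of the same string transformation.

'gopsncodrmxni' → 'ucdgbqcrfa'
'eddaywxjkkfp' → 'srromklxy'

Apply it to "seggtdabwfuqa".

Looking at the pairs, the operation is to delete the last 3 characters, then shift every letter 12 places backward in the alphabet (wrapping around).
So "seggtdabwfuqa" becomes "gsuuhropkt".

gsuuhropkt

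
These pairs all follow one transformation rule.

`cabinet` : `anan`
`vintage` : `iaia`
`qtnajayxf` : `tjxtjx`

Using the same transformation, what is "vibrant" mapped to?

iaia

The pattern: keep one character in every 3, starting at position 2 (positions 2nd, 5th, 8th, ...), then write the whole string twice.
Applying both steps to "vibrant": "ia", then "iaia".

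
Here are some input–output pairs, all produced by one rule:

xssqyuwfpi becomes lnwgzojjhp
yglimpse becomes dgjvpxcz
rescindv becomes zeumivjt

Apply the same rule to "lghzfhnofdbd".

The transformation: swap the front and back halves of the string, then shift every letter 9 places backward in the alphabet (wrapping around).
Doing the same to "lghzfhnofdbd": "efwusucxyqwy".

efwusucxyqwy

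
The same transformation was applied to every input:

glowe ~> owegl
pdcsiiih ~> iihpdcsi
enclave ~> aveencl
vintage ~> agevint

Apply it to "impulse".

lseimpu

Each output is the input with this applied: move the last 3 characters to the front (rotate right by 3).
"impulse" → "lseimpu".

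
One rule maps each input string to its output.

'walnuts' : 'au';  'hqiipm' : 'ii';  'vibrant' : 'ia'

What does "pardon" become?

The rule is to keep only the vowels.
Doing the same to "pardon": "ao".

ao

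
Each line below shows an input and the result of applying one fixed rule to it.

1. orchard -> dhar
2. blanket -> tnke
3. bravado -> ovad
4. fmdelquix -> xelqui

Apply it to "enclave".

elav

What's happening: delete the first 3 characters, then move the last character to the front.
Working it through for "enclave": intermediate "lave", final "elav".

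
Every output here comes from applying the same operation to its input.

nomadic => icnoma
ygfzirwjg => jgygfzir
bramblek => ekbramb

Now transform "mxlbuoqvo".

What's happening: move the last 3 characters to the front (rotate right by 3), then delete the first character.
"mxlbuoqvo" → "qvomxlbuo" → "vomxlbuo".
(Check on "nomadic": → "dicnoma" → "icnoma" ✓)

vomxlbuo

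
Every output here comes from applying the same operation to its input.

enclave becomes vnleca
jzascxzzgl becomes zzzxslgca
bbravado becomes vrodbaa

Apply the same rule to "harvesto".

The transformation: delete the first character, then sort the characters into reverse alphabetical order.
Applying both steps to "harvesto": "arvesto", then "vtsroea".
(Check on "bbravado": → "bravado" → "vrodbaa" ✓)

vtsroea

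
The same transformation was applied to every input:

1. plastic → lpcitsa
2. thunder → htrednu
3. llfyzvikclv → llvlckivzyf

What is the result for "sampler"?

asrelpm

Each output is the input with this applied: reverse the string, then move the last 2 characters to the front (rotate right by 2).
Doing the same to "sampler": "asrelpm".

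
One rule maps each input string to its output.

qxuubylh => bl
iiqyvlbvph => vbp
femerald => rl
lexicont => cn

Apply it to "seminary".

nr

The transformation: delete the first 3 characters, then keep every other character starting from the second (positions 2nd, 4th, 6th, ...).
Starting from "seminary": after the first operation, "inary"; after the second, "nr".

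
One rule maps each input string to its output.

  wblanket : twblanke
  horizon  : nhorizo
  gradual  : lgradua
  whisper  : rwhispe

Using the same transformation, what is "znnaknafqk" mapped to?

kznnaknafq

Each output is the input with this applied: move the last character to the front.
For "znnaknafqk" the result is "kznnaknafq".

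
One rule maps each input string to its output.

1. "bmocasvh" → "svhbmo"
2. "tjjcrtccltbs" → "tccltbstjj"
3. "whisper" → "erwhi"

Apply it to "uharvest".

estuha

The rule is to move the first 3 characters to the end (rotate left by 3), then delete the first 2 characters.
For "uharvest" the result is "estuha".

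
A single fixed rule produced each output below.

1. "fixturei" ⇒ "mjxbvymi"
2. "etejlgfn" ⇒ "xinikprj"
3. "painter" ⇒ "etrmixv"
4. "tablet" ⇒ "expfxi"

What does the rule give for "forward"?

sjavveh

In each case the input is transformed by: shift every letter 4 places forward in the alphabet (wrapping around), then swap each adjacent pair of characters (1↔2, 3↔4, ...).
Applying both steps to "forward": "jsvaevh", then "sjavveh".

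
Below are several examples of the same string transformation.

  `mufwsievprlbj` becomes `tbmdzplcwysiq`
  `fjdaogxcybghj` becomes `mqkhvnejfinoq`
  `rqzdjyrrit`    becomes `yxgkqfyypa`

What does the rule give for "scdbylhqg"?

zjkifsoxn

The pattern: shift every letter 7 places forward in the alphabet (wrapping around).
For "scdbylhqg" the result is "zjkifsoxn".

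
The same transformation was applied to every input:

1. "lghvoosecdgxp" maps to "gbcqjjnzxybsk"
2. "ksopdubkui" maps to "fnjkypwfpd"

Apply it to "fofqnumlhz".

ajaliphgcu

The pattern: shift every letter 5 places backward in the alphabet (wrapping around).
On "fofqnumlhz" that produces "ajaliphgcu".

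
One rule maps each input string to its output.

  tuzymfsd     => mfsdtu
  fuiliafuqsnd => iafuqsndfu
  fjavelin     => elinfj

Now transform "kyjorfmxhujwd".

rfmxhujwdky

The pattern: move the first 2 characters to the end (rotate left by 2), then delete the first 2 characters.
"kyjorfmxhujwd" → "jorfmxhujwdky" → "rfmxhujwdky".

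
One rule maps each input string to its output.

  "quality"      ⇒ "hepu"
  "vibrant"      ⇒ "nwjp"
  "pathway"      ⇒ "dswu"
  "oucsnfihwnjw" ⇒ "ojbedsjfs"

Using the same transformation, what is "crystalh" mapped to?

opwhd

What's happening: delete the first 3 characters, then shift every letter 4 places backward in the alphabet (wrapping around).
"crystalh" → "stalh" → "opwhd".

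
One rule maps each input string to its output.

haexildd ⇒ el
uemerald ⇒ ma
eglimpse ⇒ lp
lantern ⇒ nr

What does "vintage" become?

The transformation: keep one character in every 3, starting at position 3 (positions 3rd, 6th, 9th, ...).
On "vintage" that produces "ng".

ng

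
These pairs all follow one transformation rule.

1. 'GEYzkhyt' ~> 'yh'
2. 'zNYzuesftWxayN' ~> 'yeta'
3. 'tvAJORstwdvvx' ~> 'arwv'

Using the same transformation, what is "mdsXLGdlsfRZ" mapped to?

Looking at the pairs, the operation is to keep one character in every 3, starting at position 3 (positions 3rd, 6th, 9th, ...), then convert every letter to lowercase.
"mdsXLGdlsfRZ" → "sGsZ" → "sgsz".

sgsz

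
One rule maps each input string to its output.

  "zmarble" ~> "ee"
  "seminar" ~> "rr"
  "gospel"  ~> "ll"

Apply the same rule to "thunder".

Each output is the input with this applied: double every character, then keep only the last 2 characters.
For "thunder", step one produces "tthhuunnddeerr"; step two turns that into "rr".

rr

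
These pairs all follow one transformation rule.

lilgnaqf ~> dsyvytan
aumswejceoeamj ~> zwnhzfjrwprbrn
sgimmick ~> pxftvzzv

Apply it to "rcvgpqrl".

eyepitcd

The rule is to shift every letter 13 places forward in the alphabet (wrapping around) — i.e. ROT13, then move the last 2 characters to the front (rotate right by 2).
Applying both steps to "rcvgpqrl": "epitcdey", then "eyepitcd".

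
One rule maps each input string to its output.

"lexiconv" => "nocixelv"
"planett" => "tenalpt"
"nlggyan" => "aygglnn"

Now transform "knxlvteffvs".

What's happening: reverse the string, then move the first character to the end.
"knxlvteffvs" → "svffetvlxnk" → "vffetvlxnks".
(Check on "lexiconv": → "vnocixel" → "nocixelv" ✓)

vffetvlxnks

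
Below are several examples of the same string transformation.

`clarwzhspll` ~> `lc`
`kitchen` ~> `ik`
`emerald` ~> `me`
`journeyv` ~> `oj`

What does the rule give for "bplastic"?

pb

Rule — swap each adjacent pair of characters (1↔2, 3↔4, ...), then keep only the first 2 characters.
Applying both steps to "bplastic": "pbaltsci", then "pb".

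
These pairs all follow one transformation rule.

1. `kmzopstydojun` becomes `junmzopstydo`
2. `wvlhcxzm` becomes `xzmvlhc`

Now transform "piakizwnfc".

The pattern: delete the first character, then move the last 3 characters to the front (rotate right by 3).
For "piakizwnfc" the result is "nfciakizw".

nfciakizw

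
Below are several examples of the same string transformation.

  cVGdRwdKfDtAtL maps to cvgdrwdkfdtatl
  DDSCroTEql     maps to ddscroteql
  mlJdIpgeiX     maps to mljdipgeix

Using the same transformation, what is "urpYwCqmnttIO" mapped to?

urpywcqmnttio

Rule — convert every letter to lowercase.
Doing the same to "urpYwCqmnttIO": "urpywcqmnttio".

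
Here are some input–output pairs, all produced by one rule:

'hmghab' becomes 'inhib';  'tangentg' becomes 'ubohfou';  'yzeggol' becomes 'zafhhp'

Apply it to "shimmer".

tijnnf

Each output is the input with this applied: delete the last character, then shift every letter 1 place forward in the alphabet (wrapping around).
For "shimmer", step one produces "shimme"; step two turns that into "tijnnf".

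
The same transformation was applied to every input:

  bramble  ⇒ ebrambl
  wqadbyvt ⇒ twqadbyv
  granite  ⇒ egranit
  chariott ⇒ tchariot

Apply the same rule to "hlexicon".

nhlexico

What's happening: move the last character to the front.
For "hlexicon" the result is "nhlexico".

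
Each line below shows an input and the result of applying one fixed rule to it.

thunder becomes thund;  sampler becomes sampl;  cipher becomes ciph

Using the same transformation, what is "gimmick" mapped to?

Looking at the pairs, the operation is to delete the last 2 characters.
For "gimmick" the result is "gimmi".

gimmi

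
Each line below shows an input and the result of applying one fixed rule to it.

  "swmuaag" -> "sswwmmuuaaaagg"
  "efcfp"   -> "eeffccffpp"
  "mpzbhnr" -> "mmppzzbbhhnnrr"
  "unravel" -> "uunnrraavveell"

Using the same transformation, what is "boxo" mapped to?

bbooxxoo

The transformation: double every character.
So "boxo" becomes "bbooxxoo".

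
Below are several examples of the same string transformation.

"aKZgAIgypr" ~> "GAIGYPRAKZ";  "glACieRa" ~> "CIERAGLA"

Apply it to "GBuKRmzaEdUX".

Rule — move the first 3 characters to the end (rotate left by 3), then convert every letter to uppercase.
Starting from "GBuKRmzaEdUX": after the first operation, "KRmzaEdUXGBu"; after the second, "KRMZAEDUXGBU".
(Check on "aKZgAIgypr": → "gAIgypraKZ" → "GAIGYPRAKZ" ✓)

KRMZAEDUXGBU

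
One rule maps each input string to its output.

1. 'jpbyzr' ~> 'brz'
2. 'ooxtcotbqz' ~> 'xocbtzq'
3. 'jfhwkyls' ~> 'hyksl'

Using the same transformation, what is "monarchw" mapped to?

ncrwh

Each output is the input with this applied: swap each adjacent pair of characters (1↔2, 3↔4, ...), then delete the first 3 characters.
On "monarchw": the first step gives "omancrwh", and the second then gives "ncrwh".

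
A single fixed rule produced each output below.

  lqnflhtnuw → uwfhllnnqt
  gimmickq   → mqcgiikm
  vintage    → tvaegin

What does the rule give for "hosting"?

In each case the input is transformed by: sort the characters into alphabetical order, then move the last 2 characters to the front (rotate right by 2).
"hosting" → "ghinost" → "stghino".

stghino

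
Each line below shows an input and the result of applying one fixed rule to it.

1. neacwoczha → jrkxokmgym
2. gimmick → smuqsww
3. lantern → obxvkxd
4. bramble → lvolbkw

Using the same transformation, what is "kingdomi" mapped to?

What's happening: shift every letter 10 places forward in the alphabet (wrapping around), then move the last 3 characters to the front (rotate right by 3).
On "kingdomi" that produces "ywsusxqn".
(Check on "bramble": → "lbkwlvo" → "lvolbkw" ✓)

ywsusxqn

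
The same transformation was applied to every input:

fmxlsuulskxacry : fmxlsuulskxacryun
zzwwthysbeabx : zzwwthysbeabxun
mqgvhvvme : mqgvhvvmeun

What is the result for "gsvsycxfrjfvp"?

Looking at the pairs, the operation is to append "un".
Applying that to "gsvsycxfrjfvp" gives "gsvsycxfrjfvpun".

gsvsycxfrjfvpun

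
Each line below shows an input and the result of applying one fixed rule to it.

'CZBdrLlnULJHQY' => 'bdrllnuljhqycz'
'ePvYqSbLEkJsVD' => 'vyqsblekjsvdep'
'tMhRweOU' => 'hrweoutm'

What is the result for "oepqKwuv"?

pqkwuvoe

Rule — move the first 2 characters to the end (rotate left by 2), then convert every letter to lowercase.
"oepqKwuv" → "pqKwuvoe" → "pqkwuvoe".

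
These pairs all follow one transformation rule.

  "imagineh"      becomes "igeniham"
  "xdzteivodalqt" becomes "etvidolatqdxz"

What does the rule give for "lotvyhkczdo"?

yvkhzcodolt

Each output is the input with this applied: move the first 3 characters to the end (rotate left by 3), then swap each adjacent pair of characters (1↔2, 3↔4, ...).
Starting from "lotvyhkczdo": after the first operation, "vyhkczdolot"; after the second, "yvkhzcodolt".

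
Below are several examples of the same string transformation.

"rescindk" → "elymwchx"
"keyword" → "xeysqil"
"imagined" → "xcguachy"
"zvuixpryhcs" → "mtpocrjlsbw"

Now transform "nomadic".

whiguxc

In each case the input is transformed by: shift every letter 6 places backward in the alphabet (wrapping around), then move the last character to the front.
Applying both steps to "nomadic": "higuxcw", then "whiguxc".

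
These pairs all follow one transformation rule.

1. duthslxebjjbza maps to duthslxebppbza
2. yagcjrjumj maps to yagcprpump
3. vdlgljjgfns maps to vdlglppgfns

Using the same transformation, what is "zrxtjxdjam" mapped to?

zrxtpxdpam

Rule — replace every "j" with "p".
On "zrxtjxdjam" that produces "zrxtpxdpam".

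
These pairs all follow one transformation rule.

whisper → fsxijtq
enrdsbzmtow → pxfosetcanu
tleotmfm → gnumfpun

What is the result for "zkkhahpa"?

Rule — shift every letter 1 place forward in the alphabet (wrapping around), then move the last 2 characters to the front (rotate right by 2).
Starting from "zkkhahpa": after the first operation, "allibiqb"; after the second, "qballibi".

qballibi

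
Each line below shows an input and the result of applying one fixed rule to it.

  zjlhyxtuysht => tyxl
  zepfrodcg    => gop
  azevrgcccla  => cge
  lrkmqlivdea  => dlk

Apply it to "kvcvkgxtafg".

In each case the input is transformed by: keep one character in every 3, starting at position 3 (positions 3rd, 6th, 9th, ...), then reverse the string.
Applying both steps to "kvcvkgxtafg": "cga", then "agc".

agc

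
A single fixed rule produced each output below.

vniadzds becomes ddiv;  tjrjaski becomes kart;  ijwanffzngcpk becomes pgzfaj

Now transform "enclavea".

eace

What's happening: reverse the string, then keep every other character starting from the second (positions 2nd, 4th, 6th, ...).
On "enclavea": the first step gives "aevalcne", and the second then gives "eace".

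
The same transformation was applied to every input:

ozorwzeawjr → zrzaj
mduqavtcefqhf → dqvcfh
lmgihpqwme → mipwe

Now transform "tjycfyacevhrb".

The pattern: keep every other character starting from the second (positions 2nd, 4th, 6th, ...).
For "tjycfyacevhrb" the result is "jcycvr".

jcycvr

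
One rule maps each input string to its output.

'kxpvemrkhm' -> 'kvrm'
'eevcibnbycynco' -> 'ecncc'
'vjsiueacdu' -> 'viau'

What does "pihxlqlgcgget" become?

What's happening: keep one character in every 3, starting at position 1 (positions 1st, 4th, 7th, ...).
Doing the same to "pihxlqlgcgget": "pxlgt".

pxlgt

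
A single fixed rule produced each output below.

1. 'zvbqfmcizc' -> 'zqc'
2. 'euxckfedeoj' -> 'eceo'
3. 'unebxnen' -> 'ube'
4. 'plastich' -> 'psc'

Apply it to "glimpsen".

gme

In each case the input is transformed by: delete the last character, then keep one character in every 3, starting at position 1 (positions 1st, 4th, 7th, ...).
On "glimpsen": the first step gives "glimpse", and the second then gives "gme".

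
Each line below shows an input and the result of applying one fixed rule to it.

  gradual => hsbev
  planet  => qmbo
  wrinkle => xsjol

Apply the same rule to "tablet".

In each case the input is transformed by: delete the last 2 characters, then shift every letter 1 place forward in the alphabet (wrapping around).
Applying both steps to "tablet": "tabl", then "ubcm".

ubcm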